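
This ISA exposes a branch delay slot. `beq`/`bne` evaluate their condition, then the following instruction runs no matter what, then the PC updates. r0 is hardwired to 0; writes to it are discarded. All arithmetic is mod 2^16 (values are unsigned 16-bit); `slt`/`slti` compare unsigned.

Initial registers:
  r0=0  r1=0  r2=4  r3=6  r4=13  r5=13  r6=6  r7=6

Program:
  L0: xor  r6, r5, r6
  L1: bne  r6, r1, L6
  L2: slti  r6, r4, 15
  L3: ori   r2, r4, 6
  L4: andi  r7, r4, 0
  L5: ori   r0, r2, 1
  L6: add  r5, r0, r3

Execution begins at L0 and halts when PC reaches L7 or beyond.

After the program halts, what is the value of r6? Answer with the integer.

#0 xor  r6, r5, r6 ; 0/0/4/6/13/13/11/6
#1 bne  r6, r1, L6 ; 0/0/4/6/13/13/11/6 ; →target
#2 slti  r6, r4, 15 ; 0/0/4/6/13/13/1/6
#6 add  r5, r0, r3 ; 0/0/4/6/13/6/1/6

1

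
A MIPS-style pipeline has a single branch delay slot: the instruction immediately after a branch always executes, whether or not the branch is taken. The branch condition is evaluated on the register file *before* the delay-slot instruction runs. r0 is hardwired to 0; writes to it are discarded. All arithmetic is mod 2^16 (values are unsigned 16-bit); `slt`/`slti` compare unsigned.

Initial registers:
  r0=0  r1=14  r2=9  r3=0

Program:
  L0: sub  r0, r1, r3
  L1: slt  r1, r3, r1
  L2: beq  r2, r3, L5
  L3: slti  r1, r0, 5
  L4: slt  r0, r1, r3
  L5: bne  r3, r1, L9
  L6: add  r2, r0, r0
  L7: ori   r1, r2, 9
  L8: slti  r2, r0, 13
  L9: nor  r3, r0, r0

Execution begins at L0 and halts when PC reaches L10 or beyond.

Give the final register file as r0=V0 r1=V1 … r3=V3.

r0=0 r1=1 r2=0 r3=65535

[0] sub  r0, r1, r3  →  {r0:0, r1:14, r2:9, r3:0}
[1] slt  r1, r3, r1  →  {r0:0, r1:1, r2:9, r3:0}
[2] beq  r2, r3, L5  →  {r0:0, r1:1, r2:9, r3:0}  ⟨branch fallthrough⟩
[3] slti  r1, r0, 5  →  {r0:0, r1:1, r2:9, r3:0}
[4] slt  r0, r1, r3  →  {r0:0, r1:1, r2:9, r3:0}
[5] bne  r3, r1, L9  →  {r0:0, r1:1, r2:9, r3:0}  ⟨branch taken⟩
[6] add  r2, r0, r0  →  {r0:0, r1:1, r2:0, r3:0}
[9] nor  r3, r0, r0  →  {r0:0, r1:1, r2:0, r3:65535}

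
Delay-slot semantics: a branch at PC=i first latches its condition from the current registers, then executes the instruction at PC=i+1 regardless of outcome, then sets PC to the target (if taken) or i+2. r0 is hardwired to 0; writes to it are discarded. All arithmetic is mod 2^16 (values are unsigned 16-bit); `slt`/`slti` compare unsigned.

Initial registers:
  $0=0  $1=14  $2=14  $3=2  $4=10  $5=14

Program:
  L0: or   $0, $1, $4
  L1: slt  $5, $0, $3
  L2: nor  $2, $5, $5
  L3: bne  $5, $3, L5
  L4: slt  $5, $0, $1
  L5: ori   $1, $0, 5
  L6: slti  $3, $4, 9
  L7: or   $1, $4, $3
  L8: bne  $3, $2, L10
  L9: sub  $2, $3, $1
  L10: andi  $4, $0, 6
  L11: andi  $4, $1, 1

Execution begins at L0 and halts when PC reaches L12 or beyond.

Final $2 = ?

  step pc=0: or   $0, $1, $4  regs=(0,14,14,2,10,14)
  step pc=1: slt  $5, $0, $3  regs=(0,14,14,2,10,1)
  step pc=2: nor  $2, $5, $5  regs=(0,14,65534,2,10,1)
  step pc=3: bne  $5, $3, L5  cond=T  regs=(0,14,65534,2,10,1)
  step pc=4: slt  $5, $0, $1  regs=(0,14,65534,2,10,1)
  step pc=5: ori   $1, $0, 5  regs=(0,5,65534,2,10,1)
  step pc=6: slti  $3, $4, 9  regs=(0,5,65534,0,10,1)
  step pc=7: or   $1, $4, $3  regs=(0,10,65534,0,10,1)
  step pc=8: bne  $3, $2, L10  cond=T  regs=(0,10,65534,0,10,1)
  step pc=9: sub  $2, $3, $1  regs=(0,10,65526,0,10,1)
  step pc=10: andi  $4, $0, 6  regs=(0,10,65526,0,0,1)
  step pc=11: andi  $4, $1, 1  regs=(0,10,65526,0,0,1)

65526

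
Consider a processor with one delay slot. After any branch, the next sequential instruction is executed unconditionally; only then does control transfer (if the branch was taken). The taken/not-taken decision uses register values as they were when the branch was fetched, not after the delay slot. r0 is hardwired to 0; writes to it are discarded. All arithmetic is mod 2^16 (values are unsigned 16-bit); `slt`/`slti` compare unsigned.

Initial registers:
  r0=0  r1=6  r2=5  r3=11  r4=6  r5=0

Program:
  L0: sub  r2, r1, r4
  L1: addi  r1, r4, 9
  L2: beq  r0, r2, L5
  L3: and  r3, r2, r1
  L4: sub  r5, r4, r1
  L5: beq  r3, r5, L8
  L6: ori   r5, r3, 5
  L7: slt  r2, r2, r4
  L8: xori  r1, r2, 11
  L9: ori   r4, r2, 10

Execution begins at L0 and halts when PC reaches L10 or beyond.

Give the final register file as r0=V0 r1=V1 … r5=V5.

  step pc=0: sub  r2, r1, r4  regs=(0,6,0,11,6,0)
  step pc=1: addi  r1, r4, 9  regs=(0,15,0,11,6,0)
  step pc=2: beq  r0, r2, L5  cond=T  regs=(0,15,0,11,6,0)
  step pc=3: and  r3, r2, r1  regs=(0,15,0,0,6,0)
  step pc=5: beq  r3, r5, L8  cond=T  regs=(0,15,0,0,6,0)
  step pc=6: ori   r5, r3, 5  regs=(0,15,0,0,6,5)
  step pc=8: xori  r1, r2, 11  regs=(0,11,0,0,6,5)
  step pc=9: ori   r4, r2, 10  regs=(0,11,0,0,10,5)

r0=0 r1=11 r2=0 r3=0 r4=10 r5=5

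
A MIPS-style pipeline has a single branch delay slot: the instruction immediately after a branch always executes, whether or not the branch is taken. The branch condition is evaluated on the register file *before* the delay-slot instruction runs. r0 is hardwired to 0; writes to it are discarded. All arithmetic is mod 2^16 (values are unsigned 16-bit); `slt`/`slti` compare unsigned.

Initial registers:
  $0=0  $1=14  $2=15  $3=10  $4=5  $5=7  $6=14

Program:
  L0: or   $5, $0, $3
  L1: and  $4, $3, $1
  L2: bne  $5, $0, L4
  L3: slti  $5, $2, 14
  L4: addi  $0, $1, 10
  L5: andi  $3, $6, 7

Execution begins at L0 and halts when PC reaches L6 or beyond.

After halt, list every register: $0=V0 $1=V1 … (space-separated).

$0=0 $1=14 $2=15 $3=6 $4=10 $5=0 $6=14

PC=0  or   $5, $0, $3        | $0=0 $1=14 $2=15 $3=10 $4=5 $5=10 $6=14
PC=1  and  $4, $3, $1        | $0=0 $1=14 $2=15 $3=10 $4=10 $5=10 $6=14
PC=2  bne  $5, $0, L4        | $0=0 $1=14 $2=15 $3=10 $4=10 $5=10 $6=14  [TAKEN]
PC=3  slti  $5, $2, 14       | $0=0 $1=14 $2=15 $3=10 $4=10 $5=0 $6=14
PC=4  addi  $0, $1, 10       | $0=0 $1=14 $2=15 $3=10 $4=10 $5=0 $6=14
PC=5  andi  $3, $6, 7        | $0=0 $1=14 $2=15 $3=6 $4=10 $5=0 $6=14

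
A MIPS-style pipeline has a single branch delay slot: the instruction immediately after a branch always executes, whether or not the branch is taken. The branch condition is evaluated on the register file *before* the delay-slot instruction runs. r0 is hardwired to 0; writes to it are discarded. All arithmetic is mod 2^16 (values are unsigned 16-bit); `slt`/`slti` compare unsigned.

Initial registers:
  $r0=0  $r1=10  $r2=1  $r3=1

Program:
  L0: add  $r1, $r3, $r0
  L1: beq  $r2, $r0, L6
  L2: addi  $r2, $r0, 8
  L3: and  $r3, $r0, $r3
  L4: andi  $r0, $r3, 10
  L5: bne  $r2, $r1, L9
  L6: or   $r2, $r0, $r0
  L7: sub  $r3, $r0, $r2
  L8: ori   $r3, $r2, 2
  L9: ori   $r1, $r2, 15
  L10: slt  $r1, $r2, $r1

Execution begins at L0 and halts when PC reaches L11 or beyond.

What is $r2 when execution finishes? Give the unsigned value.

[0] add  $r1, $r3, $r0  →  {$r0:0, $r1:1, $r2:1, $r3:1}
[1] beq  $r2, $r0, L6  →  {$r0:0, $r1:1, $r2:1, $r3:1}  ⟨branch fallthrough⟩
[2] addi  $r2, $r0, 8  →  {$r0:0, $r1:1, $r2:8, $r3:1}
[3] and  $r3, $r0, $r3  →  {$r0:0, $r1:1, $r2:8, $r3:0}
[4] andi  $r0, $r3, 10  →  {$r0:0, $r1:1, $r2:8, $r3:0}
[5] bne  $r2, $r1, L9  →  {$r0:0, $r1:1, $r2:8, $r3:0}  ⟨branch taken⟩
[6] or   $r2, $r0, $r0  →  {$r0:0, $r1:1, $r2:0, $r3:0}
[9] ori   $r1, $r2, 15  →  {$r0:0, $r1:15, $r2:0, $r3:0}
[10] slt  $r1, $r2, $r1  →  {$r0:0, $r1:1, $r2:0, $r3:0}

0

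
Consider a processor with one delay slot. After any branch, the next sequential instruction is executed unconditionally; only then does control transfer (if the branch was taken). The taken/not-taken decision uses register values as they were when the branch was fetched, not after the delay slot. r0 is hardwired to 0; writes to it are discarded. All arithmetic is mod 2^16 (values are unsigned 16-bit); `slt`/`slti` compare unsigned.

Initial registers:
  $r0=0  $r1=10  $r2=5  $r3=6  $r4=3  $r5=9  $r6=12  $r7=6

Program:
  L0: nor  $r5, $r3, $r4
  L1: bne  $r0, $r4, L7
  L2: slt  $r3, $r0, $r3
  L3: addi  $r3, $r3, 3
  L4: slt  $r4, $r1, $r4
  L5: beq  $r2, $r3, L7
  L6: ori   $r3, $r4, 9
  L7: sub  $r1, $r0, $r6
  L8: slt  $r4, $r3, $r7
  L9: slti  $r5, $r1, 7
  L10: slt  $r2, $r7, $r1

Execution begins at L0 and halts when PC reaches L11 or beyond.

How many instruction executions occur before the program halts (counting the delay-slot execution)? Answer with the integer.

  step pc=0: nor  $r5, $r3, $r4  regs=(0,10,5,6,3,65528,12,6)
  step pc=1: bne  $r0, $r4, L7  cond=T  regs=(0,10,5,6,3,65528,12,6)
  step pc=2: slt  $r3, $r0, $r3  regs=(0,10,5,1,3,65528,12,6)
  step pc=7: sub  $r1, $r0, $r6  regs=(0,65524,5,1,3,65528,12,6)
  step pc=8: slt  $r4, $r3, $r7  regs=(0,65524,5,1,1,65528,12,6)
  step pc=9: slti  $r5, $r1, 7  regs=(0,65524,5,1,1,0,12,6)
  step pc=10: slt  $r2, $r7, $r1  regs=(0,65524,1,1,1,0,12,6)

7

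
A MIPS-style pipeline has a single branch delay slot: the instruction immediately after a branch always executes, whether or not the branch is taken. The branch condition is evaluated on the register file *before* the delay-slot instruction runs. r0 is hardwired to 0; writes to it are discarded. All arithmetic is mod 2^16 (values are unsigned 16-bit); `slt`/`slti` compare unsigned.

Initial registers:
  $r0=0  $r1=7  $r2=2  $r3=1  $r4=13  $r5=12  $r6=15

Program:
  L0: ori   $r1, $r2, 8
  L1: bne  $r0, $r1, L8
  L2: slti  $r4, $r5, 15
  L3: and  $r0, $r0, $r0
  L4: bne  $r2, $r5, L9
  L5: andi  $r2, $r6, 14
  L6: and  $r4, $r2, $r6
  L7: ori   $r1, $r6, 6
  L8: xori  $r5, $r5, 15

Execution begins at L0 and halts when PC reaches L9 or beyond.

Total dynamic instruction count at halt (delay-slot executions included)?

PC=0  ori   $r1, $r2, 8      | $r0=0 $r1=10 $r2=2 $r3=1 $r4=13 $r5=12 $r6=15
PC=1  bne  $r0, $r1, L8      | $r0=0 $r1=10 $r2=2 $r3=1 $r4=13 $r5=12 $r6=15  [TAKEN]
PC=2  slti  $r4, $r5, 15     | $r0=0 $r1=10 $r2=2 $r3=1 $r4=1 $r5=12 $r6=15
PC=8  xori  $r5, $r5, 15     | $r0=0 $r1=10 $r2=2 $r3=1 $r4=1 $r5=3 $r6=15

4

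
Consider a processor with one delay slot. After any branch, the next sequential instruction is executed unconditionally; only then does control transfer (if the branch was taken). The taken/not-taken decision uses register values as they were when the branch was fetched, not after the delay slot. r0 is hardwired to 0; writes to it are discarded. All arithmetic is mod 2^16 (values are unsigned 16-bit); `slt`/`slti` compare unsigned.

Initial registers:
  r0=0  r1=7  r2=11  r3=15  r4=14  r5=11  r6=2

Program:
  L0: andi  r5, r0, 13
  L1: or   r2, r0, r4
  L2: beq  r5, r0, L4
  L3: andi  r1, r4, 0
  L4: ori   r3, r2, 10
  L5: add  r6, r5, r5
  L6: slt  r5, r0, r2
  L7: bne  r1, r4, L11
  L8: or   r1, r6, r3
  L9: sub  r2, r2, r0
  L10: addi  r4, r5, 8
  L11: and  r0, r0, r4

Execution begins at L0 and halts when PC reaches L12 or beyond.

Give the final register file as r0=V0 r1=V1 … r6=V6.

PC=0  andi  r5, r0, 13       | r0=0 r1=7 r2=11 r3=15 r4=14 r5=0 r6=2
PC=1  or   r2, r0, r4        | r0=0 r1=7 r2=14 r3=15 r4=14 r5=0 r6=2
PC=2  beq  r5, r0, L4        | r0=0 r1=7 r2=14 r3=15 r4=14 r5=0 r6=2  [TAKEN]
PC=3  andi  r1, r4, 0        | r0=0 r1=0 r2=14 r3=15 r4=14 r5=0 r6=2
PC=4  ori   r3, r2, 10       | r0=0 r1=0 r2=14 r3=14 r4=14 r5=0 r6=2
PC=5  add  r6, r5, r5        | r0=0 r1=0 r2=14 r3=14 r4=14 r5=0 r6=0
PC=6  slt  r5, r0, r2        | r0=0 r1=0 r2=14 r3=14 r4=14 r5=1 r6=0
PC=7  bne  r1, r4, L11       | r0=0 r1=0 r2=14 r3=14 r4=14 r5=1 r6=0  [TAKEN]
PC=8  or   r1, r6, r3        | r0=0 r1=14 r2=14 r3=14 r4=14 r5=1 r6=0
PC=11 and  r0, r0, r4        | r0=0 r1=14 r2=14 r3=14 r4=14 r5=1 r6=0

r0=0 r1=14 r2=14 r3=14 r4=14 r5=1 r6=0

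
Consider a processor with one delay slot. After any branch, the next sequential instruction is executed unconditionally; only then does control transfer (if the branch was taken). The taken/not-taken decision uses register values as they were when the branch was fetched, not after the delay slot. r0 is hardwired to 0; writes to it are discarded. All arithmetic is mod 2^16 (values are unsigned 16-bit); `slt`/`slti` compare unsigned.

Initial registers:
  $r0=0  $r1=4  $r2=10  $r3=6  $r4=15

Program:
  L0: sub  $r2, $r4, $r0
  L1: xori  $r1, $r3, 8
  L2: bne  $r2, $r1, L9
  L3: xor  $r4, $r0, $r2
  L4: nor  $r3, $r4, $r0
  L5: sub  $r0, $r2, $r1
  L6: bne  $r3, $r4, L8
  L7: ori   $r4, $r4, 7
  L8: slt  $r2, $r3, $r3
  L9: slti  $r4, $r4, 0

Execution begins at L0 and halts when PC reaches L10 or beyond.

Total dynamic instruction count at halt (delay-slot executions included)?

[0] sub  $r2, $r4, $r0  →  {$r0:0, $r1:4, $r2:15, $r3:6, $r4:15}
[1] xori  $r1, $r3, 8  →  {$r0:0, $r1:14, $r2:15, $r3:6, $r4:15}
[2] bne  $r2, $r1, L9  →  {$r0:0, $r1:14, $r2:15, $r3:6, $r4:15}  ⟨branch taken⟩
[3] xor  $r4, $r0, $r2  →  {$r0:0, $r1:14, $r2:15, $r3:6, $r4:15}
[9] slti  $r4, $r4, 0  →  {$r0:0, $r1:14, $r2:15, $r3:6, $r4:0}

5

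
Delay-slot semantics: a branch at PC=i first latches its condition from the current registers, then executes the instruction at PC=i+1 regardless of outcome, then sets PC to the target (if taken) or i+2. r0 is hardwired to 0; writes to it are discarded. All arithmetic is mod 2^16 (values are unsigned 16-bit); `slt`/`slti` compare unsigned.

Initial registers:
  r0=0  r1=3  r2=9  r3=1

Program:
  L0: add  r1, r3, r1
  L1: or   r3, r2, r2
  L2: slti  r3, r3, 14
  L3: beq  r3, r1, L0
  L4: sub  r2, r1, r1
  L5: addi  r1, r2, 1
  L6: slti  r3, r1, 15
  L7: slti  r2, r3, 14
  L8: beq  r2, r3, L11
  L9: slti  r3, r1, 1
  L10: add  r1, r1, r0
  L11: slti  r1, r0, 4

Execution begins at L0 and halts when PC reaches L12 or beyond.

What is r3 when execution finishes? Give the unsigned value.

0

  step pc=0: add  r1, r3, r1  regs=(0,4,9,1)
  step pc=1: or   r3, r2, r2  regs=(0,4,9,9)
  step pc=2: slti  r3, r3, 14  regs=(0,4,9,1)
  step pc=3: beq  r3, r1, L0  cond=F  regs=(0,4,9,1)
  step pc=4: sub  r2, r1, r1  regs=(0,4,0,1)
  step pc=5: addi  r1, r2, 1  regs=(0,1,0,1)
  step pc=6: slti  r3, r1, 15  regs=(0,1,0,1)
  step pc=7: slti  r2, r3, 14  regs=(0,1,1,1)
  step pc=8: beq  r2, r3, L11  cond=T  regs=(0,1,1,1)
  step pc=9: slti  r3, r1, 1  regs=(0,1,1,0)
  step pc=11: slti  r1, r0, 4  regs=(0,1,1,0)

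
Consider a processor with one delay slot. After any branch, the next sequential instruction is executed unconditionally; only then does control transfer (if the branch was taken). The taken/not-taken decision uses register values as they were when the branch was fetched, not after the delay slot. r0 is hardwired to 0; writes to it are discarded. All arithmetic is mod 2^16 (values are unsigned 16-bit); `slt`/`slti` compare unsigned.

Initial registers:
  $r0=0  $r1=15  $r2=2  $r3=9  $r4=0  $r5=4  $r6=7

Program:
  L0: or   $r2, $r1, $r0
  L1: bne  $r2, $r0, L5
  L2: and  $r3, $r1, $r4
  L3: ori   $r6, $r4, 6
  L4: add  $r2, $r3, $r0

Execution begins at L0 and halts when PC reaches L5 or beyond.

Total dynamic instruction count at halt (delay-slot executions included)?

[0] or   $r2, $r1, $r0  →  {$r0:0, $r1:15, $r2:15, $r3:9, $r4:0, $r5:4, $r6:7}
[1] bne  $r2, $r0, L5  →  {$r0:0, $r1:15, $r2:15, $r3:9, $r4:0, $r5:4, $r6:7}  ⟨branch taken⟩
[2] and  $r3, $r1, $r4  →  {$r0:0, $r1:15, $r2:15, $r3:0, $r4:0, $r5:4, $r6:7}

3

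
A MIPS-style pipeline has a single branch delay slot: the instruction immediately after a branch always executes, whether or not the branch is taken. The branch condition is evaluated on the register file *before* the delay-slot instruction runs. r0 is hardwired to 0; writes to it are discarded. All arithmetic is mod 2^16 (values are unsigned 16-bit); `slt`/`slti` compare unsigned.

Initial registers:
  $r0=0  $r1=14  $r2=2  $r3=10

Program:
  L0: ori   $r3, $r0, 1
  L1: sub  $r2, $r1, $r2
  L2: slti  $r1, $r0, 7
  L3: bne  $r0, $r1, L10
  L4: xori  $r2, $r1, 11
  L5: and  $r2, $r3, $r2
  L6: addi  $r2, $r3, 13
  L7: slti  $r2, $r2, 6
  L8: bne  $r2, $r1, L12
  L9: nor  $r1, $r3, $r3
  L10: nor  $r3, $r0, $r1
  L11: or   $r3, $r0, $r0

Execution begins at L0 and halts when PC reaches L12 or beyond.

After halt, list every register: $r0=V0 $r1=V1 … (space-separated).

$r0=0 $r1=1 $r2=10 $r3=0

PC=0  ori   $r3, $r0, 1      | $r0=0 $r1=14 $r2=2 $r3=1
PC=1  sub  $r2, $r1, $r2     | $r0=0 $r1=14 $r2=12 $r3=1
PC=2  slti  $r1, $r0, 7      | $r0=0 $r1=1 $r2=12 $r3=1
PC=3  bne  $r0, $r1, L10     | $r0=0 $r1=1 $r2=12 $r3=1  [TAKEN]
PC=4  xori  $r2, $r1, 11     | $r0=0 $r1=1 $r2=10 $r3=1
PC=10 nor  $r3, $r0, $r1     | $r0=0 $r1=1 $r2=10 $r3=65534
PC=11 or   $r3, $r0, $r0     | $r0=0 $r1=1 $r2=10 $r3=0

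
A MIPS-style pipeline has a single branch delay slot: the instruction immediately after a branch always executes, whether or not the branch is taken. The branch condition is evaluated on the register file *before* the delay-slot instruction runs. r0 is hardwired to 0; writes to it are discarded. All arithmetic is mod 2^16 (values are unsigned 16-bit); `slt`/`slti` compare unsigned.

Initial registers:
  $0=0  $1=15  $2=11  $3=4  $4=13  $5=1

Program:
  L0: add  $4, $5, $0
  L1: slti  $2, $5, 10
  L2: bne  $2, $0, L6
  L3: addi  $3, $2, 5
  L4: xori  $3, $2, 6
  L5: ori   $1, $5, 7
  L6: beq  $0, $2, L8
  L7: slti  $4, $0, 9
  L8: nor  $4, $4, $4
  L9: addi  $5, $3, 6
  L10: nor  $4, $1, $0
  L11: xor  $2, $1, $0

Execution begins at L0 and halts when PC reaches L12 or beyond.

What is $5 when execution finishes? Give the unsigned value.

  step pc=0: add  $4, $5, $0  regs=(0,15,11,4,1,1)
  step pc=1: slti  $2, $5, 10  regs=(0,15,1,4,1,1)
  step pc=2: bne  $2, $0, L6  cond=T  regs=(0,15,1,4,1,1)
  step pc=3: addi  $3, $2, 5  regs=(0,15,1,6,1,1)
  step pc=6: beq  $0, $2, L8  cond=F  regs=(0,15,1,6,1,1)
  step pc=7: slti  $4, $0, 9  regs=(0,15,1,6,1,1)
  step pc=8: nor  $4, $4, $4  regs=(0,15,1,6,65534,1)
  step pc=9: addi  $5, $3, 6  regs=(0,15,1,6,65534,12)
  step pc=10: nor  $4, $1, $0  regs=(0,15,1,6,65520,12)
  step pc=11: xor  $2, $1, $0  regs=(0,15,15,6,65520,12)

12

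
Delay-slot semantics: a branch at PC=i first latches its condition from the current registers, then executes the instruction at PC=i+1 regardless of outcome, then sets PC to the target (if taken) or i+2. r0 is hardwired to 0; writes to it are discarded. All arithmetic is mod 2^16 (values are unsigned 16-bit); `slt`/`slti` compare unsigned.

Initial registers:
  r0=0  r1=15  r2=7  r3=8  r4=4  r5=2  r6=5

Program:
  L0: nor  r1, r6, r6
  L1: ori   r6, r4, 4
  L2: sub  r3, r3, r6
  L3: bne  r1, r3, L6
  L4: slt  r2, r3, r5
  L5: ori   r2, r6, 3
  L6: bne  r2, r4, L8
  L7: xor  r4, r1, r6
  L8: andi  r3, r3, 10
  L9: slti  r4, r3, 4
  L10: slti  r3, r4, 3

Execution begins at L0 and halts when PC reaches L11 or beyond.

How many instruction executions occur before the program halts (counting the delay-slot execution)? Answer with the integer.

  step pc=0: nor  r1, r6, r6  regs=(0,65530,7,8,4,2,5)
  step pc=1: ori   r6, r4, 4  regs=(0,65530,7,8,4,2,4)
  step pc=2: sub  r3, r3, r6  regs=(0,65530,7,4,4,2,4)
  step pc=3: bne  r1, r3, L6  cond=T  regs=(0,65530,7,4,4,2,4)
  step pc=4: slt  r2, r3, r5  regs=(0,65530,0,4,4,2,4)
  step pc=6: bne  r2, r4, L8  cond=T  regs=(0,65530,0,4,4,2,4)
  step pc=7: xor  r4, r1, r6  regs=(0,65530,0,4,65534,2,4)
  step pc=8: andi  r3, r3, 10  regs=(0,65530,0,0,65534,2,4)
  step pc=9: slti  r4, r3, 4  regs=(0,65530,0,0,1,2,4)
  step pc=10: slti  r3, r4, 3  regs=(0,65530,0,1,1,2,4)

10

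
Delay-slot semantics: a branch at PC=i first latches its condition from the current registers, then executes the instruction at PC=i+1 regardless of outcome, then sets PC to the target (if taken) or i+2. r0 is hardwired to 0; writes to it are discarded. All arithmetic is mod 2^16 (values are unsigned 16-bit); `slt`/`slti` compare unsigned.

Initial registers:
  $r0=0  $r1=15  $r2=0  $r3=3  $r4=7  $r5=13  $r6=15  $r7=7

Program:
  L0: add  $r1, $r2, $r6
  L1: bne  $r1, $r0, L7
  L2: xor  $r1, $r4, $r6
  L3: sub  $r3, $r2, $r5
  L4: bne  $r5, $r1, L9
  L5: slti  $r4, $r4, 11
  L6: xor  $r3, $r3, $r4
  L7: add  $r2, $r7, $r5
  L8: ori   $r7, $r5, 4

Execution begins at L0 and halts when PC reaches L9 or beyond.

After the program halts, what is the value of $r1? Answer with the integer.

PC=0  add  $r1, $r2, $r6     | $r0=0 $r1=15 $r2=0 $r3=3 $r4=7 $r5=13 $r6=15 $r7=7
PC=1  bne  $r1, $r0, L7      | $r0=0 $r1=15 $r2=0 $r3=3 $r4=7 $r5=13 $r6=15 $r7=7  [TAKEN]
PC=2  xor  $r1, $r4, $r6     | $r0=0 $r1=8 $r2=0 $r3=3 $r4=7 $r5=13 $r6=15 $r7=7
PC=7  add  $r2, $r7, $r5     | $r0=0 $r1=8 $r2=20 $r3=3 $r4=7 $r5=13 $r6=15 $r7=7
PC=8  ori   $r7, $r5, 4      | $r0=0 $r1=8 $r2=20 $r3=3 $r4=7 $r5=13 $r6=15 $r7=13

8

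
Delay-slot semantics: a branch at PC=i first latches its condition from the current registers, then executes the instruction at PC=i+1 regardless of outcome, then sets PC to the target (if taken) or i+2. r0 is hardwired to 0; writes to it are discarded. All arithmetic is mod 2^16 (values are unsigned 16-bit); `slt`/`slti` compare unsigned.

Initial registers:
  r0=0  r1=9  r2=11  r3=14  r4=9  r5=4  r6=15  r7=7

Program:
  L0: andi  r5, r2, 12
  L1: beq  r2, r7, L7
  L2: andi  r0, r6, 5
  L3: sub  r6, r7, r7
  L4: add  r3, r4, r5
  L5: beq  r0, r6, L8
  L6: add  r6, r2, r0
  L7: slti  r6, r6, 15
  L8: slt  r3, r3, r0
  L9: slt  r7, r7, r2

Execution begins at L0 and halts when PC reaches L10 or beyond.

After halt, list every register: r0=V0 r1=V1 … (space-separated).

[0] andi  r5, r2, 12  →  {r0:0, r1:9, r2:11, r3:14, r4:9, r5:8, r6:15, r7:7}
[1] beq  r2, r7, L7  →  {r0:0, r1:9, r2:11, r3:14, r4:9, r5:8, r6:15, r7:7}  ⟨branch fallthrough⟩
[2] andi  r0, r6, 5  →  {r0:0, r1:9, r2:11, r3:14, r4:9, r5:8, r6:15, r7:7}
[3] sub  r6, r7, r7  →  {r0:0, r1:9, r2:11, r3:14, r4:9, r5:8, r6:0, r7:7}
[4] add  r3, r4, r5  →  {r0:0, r1:9, r2:11, r3:17, r4:9, r5:8, r6:0, r7:7}
[5] beq  r0, r6, L8  →  {r0:0, r1:9, r2:11, r3:17, r4:9, r5:8, r6:0, r7:7}  ⟨branch taken⟩
[6] add  r6, r2, r0  →  {r0:0, r1:9, r2:11, r3:17, r4:9, r5:8, r6:11, r7:7}
[8] slt  r3, r3, r0  →  {r0:0, r1:9, r2:11, r3:0, r4:9, r5:8, r6:11, r7:7}
[9] slt  r7, r7, r2  →  {r0:0, r1:9, r2:11, r3:0, r4:9, r5:8, r6:11, r7:1}

r0=0 r1=9 r2=11 r3=0 r4=9 r5=8 r6=11 r7=1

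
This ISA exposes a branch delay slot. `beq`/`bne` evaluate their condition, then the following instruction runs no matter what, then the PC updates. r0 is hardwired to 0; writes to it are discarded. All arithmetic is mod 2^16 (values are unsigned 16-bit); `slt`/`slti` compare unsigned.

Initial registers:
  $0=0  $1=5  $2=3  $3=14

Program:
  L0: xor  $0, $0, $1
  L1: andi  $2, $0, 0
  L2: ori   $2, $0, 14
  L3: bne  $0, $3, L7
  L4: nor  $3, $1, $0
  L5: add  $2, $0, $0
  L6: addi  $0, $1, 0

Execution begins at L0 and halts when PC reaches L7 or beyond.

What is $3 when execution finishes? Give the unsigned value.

[0] xor  $0, $0, $1  →  {$0:0, $1:5, $2:3, $3:14}
[1] andi  $2, $0, 0  →  {$0:0, $1:5, $2:0, $3:14}
[2] ori   $2, $0, 14  →  {$0:0, $1:5, $2:14, $3:14}
[3] bne  $0, $3, L7  →  {$0:0, $1:5, $2:14, $3:14}  ⟨branch taken⟩
[4] nor  $3, $1, $0  →  {$0:0, $1:5, $2:14, $3:65530}

65530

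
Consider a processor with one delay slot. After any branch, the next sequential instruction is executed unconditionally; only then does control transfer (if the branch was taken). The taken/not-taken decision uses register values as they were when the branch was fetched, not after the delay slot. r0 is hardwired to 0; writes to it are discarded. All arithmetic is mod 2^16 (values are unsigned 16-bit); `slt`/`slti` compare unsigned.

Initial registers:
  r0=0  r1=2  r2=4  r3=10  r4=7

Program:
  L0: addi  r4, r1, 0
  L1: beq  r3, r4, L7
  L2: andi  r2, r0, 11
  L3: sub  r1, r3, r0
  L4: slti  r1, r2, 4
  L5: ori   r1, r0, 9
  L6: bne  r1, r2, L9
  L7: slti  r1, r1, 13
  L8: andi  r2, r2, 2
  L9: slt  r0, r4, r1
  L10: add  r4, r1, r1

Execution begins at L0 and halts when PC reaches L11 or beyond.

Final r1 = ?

[0] addi  r4, r1, 0  →  {r0:0, r1:2, r2:4, r3:10, r4:2}
[1] beq  r3, r4, L7  →  {r0:0, r1:2, r2:4, r3:10, r4:2}  ⟨branch fallthrough⟩
[2] andi  r2, r0, 11  →  {r0:0, r1:2, r2:0, r3:10, r4:2}
[3] sub  r1, r3, r0  →  {r0:0, r1:10, r2:0, r3:10, r4:2}
[4] slti  r1, r2, 4  →  {r0:0, r1:1, r2:0, r3:10, r4:2}
[5] ori   r1, r0, 9  →  {r0:0, r1:9, r2:0, r3:10, r4:2}
[6] bne  r1, r2, L9  →  {r0:0, r1:9, r2:0, r3:10, r4:2}  ⟨branch taken⟩
[7] slti  r1, r1, 13  →  {r0:0, r1:1, r2:0, r3:10, r4:2}
[9] slt  r0, r4, r1  →  {r0:0, r1:1, r2:0, r3:10, r4:2}
[10] add  r4, r1, r1  →  {r0:0, r1:1, r2:0, r3:10, r4:2}

1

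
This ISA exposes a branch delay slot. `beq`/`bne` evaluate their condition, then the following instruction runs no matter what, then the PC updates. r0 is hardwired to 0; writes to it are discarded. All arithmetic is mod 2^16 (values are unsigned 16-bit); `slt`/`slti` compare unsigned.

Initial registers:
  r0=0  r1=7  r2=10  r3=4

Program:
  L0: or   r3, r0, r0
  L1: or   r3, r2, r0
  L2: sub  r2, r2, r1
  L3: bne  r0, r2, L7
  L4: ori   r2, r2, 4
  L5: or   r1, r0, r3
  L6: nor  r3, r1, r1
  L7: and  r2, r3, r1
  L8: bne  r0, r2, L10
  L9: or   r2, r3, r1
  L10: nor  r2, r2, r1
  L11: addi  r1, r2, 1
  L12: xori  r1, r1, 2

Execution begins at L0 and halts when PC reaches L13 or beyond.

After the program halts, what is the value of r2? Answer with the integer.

65520

[0] or   r3, r0, r0  →  {r0:0, r1:7, r2:10, r3:0}
[1] or   r3, r2, r0  →  {r0:0, r1:7, r2:10, r3:10}
[2] sub  r2, r2, r1  →  {r0:0, r1:7, r2:3, r3:10}
[3] bne  r0, r2, L7  →  {r0:0, r1:7, r2:3, r3:10}  ⟨branch taken⟩
[4] ori   r2, r2, 4  →  {r0:0, r1:7, r2:7, r3:10}
[7] and  r2, r3, r1  →  {r0:0, r1:7, r2:2, r3:10}
[8] bne  r0, r2, L10  →  {r0:0, r1:7, r2:2, r3:10}  ⟨branch taken⟩
[9] or   r2, r3, r1  →  {r0:0, r1:7, r2:15, r3:10}
[10] nor  r2, r2, r1  →  {r0:0, r1:7, r2:65520, r3:10}
[11] addi  r1, r2, 1  →  {r0:0, r1:65521, r2:65520, r3:10}
[12] xori  r1, r1, 2  →  {r0:0, r1:65523, r2:65520, r3:10}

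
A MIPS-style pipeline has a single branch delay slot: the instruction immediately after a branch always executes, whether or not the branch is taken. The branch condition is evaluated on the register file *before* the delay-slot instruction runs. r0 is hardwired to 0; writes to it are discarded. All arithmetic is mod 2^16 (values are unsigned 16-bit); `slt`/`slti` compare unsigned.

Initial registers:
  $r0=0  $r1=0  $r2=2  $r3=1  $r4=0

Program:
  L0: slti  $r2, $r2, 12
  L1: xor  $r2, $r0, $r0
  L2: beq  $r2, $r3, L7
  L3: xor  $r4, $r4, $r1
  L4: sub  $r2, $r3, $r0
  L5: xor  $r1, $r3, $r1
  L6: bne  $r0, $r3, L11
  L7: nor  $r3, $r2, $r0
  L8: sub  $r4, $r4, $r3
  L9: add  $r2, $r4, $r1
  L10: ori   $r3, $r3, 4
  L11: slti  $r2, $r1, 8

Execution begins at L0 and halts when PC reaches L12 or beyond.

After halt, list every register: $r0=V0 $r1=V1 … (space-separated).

$r0=0 $r1=1 $r2=1 $r3=65534 $r4=0

[0] slti  $r2, $r2, 12  →  {$r0:0, $r1:0, $r2:1, $r3:1, $r4:0}
[1] xor  $r2, $r0, $r0  →  {$r0:0, $r1:0, $r2:0, $r3:1, $r4:0}
[2] beq  $r2, $r3, L7  →  {$r0:0, $r1:0, $r2:0, $r3:1, $r4:0}  ⟨branch fallthrough⟩
[3] xor  $r4, $r4, $r1  →  {$r0:0, $r1:0, $r2:0, $r3:1, $r4:0}
[4] sub  $r2, $r3, $r0  →  {$r0:0, $r1:0, $r2:1, $r3:1, $r4:0}
[5] xor  $r1, $r3, $r1  →  {$r0:0, $r1:1, $r2:1, $r3:1, $r4:0}
[6] bne  $r0, $r3, L11  →  {$r0:0, $r1:1, $r2:1, $r3:1, $r4:0}  ⟨branch taken⟩
[7] nor  $r3, $r2, $r0  →  {$r0:0, $r1:1, $r2:1, $r3:65534, $r4:0}
[11] slti  $r2, $r1, 8  →  {$r0:0, $r1:1, $r2:1, $r3:65534, $r4:0}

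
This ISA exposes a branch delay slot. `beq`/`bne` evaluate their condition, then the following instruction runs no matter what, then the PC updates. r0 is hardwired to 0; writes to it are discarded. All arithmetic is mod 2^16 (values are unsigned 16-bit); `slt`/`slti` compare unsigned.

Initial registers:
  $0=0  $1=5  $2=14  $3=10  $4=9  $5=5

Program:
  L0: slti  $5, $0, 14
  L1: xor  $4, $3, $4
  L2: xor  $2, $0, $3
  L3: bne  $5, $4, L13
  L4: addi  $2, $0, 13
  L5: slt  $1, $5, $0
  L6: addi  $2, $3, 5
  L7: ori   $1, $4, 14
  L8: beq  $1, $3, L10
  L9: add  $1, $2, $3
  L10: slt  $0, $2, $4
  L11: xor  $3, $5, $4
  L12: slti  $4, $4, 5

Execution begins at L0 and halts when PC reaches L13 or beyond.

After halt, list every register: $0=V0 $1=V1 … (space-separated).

$0=0 $1=5 $2=13 $3=10 $4=3 $5=1

  step pc=0: slti  $5, $0, 14  regs=(0,5,14,10,9,1)
  step pc=1: xor  $4, $3, $4  regs=(0,5,14,10,3,1)
  step pc=2: xor  $2, $0, $3  regs=(0,5,10,10,3,1)
  step pc=3: bne  $5, $4, L13  cond=T  regs=(0,5,10,10,3,1)
  step pc=4: addi  $2, $0, 13  regs=(0,5,13,10,3,1)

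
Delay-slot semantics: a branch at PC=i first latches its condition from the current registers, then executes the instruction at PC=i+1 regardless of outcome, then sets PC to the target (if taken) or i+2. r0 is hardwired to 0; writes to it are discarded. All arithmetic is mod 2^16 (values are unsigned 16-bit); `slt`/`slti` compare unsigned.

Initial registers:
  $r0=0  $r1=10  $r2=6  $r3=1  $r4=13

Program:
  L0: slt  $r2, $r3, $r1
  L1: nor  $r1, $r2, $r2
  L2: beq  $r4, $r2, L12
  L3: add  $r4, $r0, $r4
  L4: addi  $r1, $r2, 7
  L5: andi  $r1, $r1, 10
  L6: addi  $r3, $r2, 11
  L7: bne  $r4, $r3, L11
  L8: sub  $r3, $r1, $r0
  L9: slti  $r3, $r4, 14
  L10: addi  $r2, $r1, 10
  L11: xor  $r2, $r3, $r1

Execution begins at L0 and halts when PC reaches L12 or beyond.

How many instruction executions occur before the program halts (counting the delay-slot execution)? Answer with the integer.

PC=0  slt  $r2, $r3, $r1     | $r0=0 $r1=10 $r2=1 $r3=1 $r4=13
PC=1  nor  $r1, $r2, $r2     | $r0=0 $r1=65534 $r2=1 $r3=1 $r4=13
PC=2  beq  $r4, $r2, L12     | $r0=0 $r1=65534 $r2=1 $r3=1 $r4=13  [not taken]
PC=3  add  $r4, $r0, $r4     | $r0=0 $r1=65534 $r2=1 $r3=1 $r4=13
PC=4  addi  $r1, $r2, 7      | $r0=0 $r1=8 $r2=1 $r3=1 $r4=13
PC=5  andi  $r1, $r1, 10     | $r0=0 $r1=8 $r2=1 $r3=1 $r4=13
PC=6  addi  $r3, $r2, 11     | $r0=0 $r1=8 $r2=1 $r3=12 $r4=13
PC=7  bne  $r4, $r3, L11     | $r0=0 $r1=8 $r2=1 $r3=12 $r4=13  [TAKEN]
PC=8  sub  $r3, $r1, $r0     | $r0=0 $r1=8 $r2=1 $r3=8 $r4=13
PC=11 xor  $r2, $r3, $r1     | $r0=0 $r1=8 $r2=0 $r3=8 $r4=13

10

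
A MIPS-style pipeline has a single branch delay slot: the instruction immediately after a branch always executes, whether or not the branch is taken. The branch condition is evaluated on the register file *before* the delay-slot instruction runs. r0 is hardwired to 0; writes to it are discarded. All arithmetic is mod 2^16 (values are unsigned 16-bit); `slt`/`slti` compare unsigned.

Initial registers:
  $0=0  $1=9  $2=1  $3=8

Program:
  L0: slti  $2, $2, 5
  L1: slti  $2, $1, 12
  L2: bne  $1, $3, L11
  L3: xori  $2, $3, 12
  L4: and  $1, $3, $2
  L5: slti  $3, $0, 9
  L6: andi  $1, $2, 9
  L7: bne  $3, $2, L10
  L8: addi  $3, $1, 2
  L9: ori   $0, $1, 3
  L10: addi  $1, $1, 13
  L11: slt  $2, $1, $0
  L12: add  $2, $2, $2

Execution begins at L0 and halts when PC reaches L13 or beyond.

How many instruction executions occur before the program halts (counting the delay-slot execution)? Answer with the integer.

6

  step pc=0: slti  $2, $2, 5  regs=(0,9,1,8)
  step pc=1: slti  $2, $1, 12  regs=(0,9,1,8)
  step pc=2: bne  $1, $3, L11  cond=T  regs=(0,9,1,8)
  step pc=3: xori  $2, $3, 12  regs=(0,9,4,8)
  step pc=11: slt  $2, $1, $0  regs=(0,9,0,8)
  step pc=12: add  $2, $2, $2  regs=(0,9,0,8)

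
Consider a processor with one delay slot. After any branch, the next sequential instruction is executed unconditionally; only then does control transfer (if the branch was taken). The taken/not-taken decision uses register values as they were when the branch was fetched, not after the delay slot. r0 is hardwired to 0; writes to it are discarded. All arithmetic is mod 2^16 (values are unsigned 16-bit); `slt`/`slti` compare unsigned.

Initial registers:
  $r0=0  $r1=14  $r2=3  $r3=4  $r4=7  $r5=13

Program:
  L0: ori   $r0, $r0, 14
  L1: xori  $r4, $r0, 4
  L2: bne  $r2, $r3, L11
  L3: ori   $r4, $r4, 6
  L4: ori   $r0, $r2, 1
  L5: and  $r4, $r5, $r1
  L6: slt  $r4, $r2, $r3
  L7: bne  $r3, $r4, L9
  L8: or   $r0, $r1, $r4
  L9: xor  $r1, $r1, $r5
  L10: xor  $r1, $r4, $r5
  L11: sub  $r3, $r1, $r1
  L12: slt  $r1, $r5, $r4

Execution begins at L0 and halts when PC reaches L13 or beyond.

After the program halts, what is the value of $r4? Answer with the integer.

6

PC=0  ori   $r0, $r0, 14     | $r0=0 $r1=14 $r2=3 $r3=4 $r4=7 $r5=13
PC=1  xori  $r4, $r0, 4      | $r0=0 $r1=14 $r2=3 $r3=4 $r4=4 $r5=13
PC=2  bne  $r2, $r3, L11     | $r0=0 $r1=14 $r2=3 $r3=4 $r4=4 $r5=13  [TAKEN]
PC=3  ori   $r4, $r4, 6      | $r0=0 $r1=14 $r2=3 $r3=4 $r4=6 $r5=13
PC=11 sub  $r3, $r1, $r1     | $r0=0 $r1=14 $r2=3 $r3=0 $r4=6 $r5=13
PC=12 slt  $r1, $r5, $r4     | $r0=0 $r1=0 $r2=3 $r3=0 $r4=6 $r5=13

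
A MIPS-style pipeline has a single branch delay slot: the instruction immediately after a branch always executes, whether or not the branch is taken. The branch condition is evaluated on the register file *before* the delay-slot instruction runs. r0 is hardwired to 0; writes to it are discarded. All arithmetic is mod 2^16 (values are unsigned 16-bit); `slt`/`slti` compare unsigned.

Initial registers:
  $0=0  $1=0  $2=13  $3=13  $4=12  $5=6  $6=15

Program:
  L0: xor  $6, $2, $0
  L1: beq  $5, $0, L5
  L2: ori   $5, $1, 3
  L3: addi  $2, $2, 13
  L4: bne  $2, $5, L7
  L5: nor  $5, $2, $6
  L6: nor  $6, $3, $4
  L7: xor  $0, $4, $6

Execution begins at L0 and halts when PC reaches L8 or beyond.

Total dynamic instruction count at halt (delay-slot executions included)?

#0 xor  $6, $2, $0 ; 0/0/13/13/12/6/13
#1 beq  $5, $0, L5 ; 0/0/13/13/12/6/13 ; →fallthru
#2 ori   $5, $1, 3 ; 0/0/13/13/12/3/13
#3 addi  $2, $2, 13 ; 0/0/26/13/12/3/13
#4 bne  $2, $5, L7 ; 0/0/26/13/12/3/13 ; →target
#5 nor  $5, $2, $6 ; 0/0/26/13/12/65504/13
#7 xor  $0, $4, $6 ; 0/0/26/13/12/65504/13

7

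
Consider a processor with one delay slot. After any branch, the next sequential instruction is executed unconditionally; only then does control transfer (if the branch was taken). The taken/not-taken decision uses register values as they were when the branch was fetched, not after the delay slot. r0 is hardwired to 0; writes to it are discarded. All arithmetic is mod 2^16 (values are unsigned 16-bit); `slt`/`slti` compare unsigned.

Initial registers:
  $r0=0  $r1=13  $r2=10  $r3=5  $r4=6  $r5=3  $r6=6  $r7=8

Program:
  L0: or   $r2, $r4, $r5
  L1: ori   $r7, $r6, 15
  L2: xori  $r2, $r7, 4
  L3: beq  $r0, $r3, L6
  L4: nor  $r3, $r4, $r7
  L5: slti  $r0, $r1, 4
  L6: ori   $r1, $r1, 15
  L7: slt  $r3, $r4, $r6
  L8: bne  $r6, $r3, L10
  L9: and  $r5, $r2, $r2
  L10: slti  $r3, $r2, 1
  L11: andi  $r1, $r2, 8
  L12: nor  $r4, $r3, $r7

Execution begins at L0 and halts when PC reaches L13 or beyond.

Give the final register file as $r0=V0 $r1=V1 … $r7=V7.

[0] or   $r2, $r4, $r5  →  {$r0:0, $r1:13, $r2:7, $r3:5, $r4:6, $r5:3, $r6:6, $r7:8}
[1] ori   $r7, $r6, 15  →  {$r0:0, $r1:13, $r2:7, $r3:5, $r4:6, $r5:3, $r6:6, $r7:15}
[2] xori  $r2, $r7, 4  →  {$r0:0, $r1:13, $r2:11, $r3:5, $r4:6, $r5:3, $r6:6, $r7:15}
[3] beq  $r0, $r3, L6  →  {$r0:0, $r1:13, $r2:11, $r3:5, $r4:6, $r5:3, $r6:6, $r7:15}  ⟨branch fallthrough⟩
[4] nor  $r3, $r4, $r7  →  {$r0:0, $r1:13, $r2:11, $r3:65520, $r4:6, $r5:3, $r6:6, $r7:15}
[5] slti  $r0, $r1, 4  →  {$r0:0, $r1:13, $r2:11, $r3:65520, $r4:6, $r5:3, $r6:6, $r7:15}
[6] ori   $r1, $r1, 15  →  {$r0:0, $r1:15, $r2:11, $r3:65520, $r4:6, $r5:3, $r6:6, $r7:15}
[7] slt  $r3, $r4, $r6  →  {$r0:0, $r1:15, $r2:11, $r3:0, $r4:6, $r5:3, $r6:6, $r7:15}
[8] bne  $r6, $r3, L10  →  {$r0:0, $r1:15, $r2:11, $r3:0, $r4:6, $r5:3, $r6:6, $r7:15}  ⟨branch taken⟩
[9] and  $r5, $r2, $r2  →  {$r0:0, $r1:15, $r2:11, $r3:0, $r4:6, $r5:11, $r6:6, $r7:15}
[10] slti  $r3, $r2, 1  →  {$r0:0, $r1:15, $r2:11, $r3:0, $r4:6, $r5:11, $r6:6, $r7:15}
[11] andi  $r1, $r2, 8  →  {$r0:0, $r1:8, $r2:11, $r3:0, $r4:6, $r5:11, $r6:6, $r7:15}
[12] nor  $r4, $r3, $r7  →  {$r0:0, $r1:8, $r2:11, $r3:0, $r4:65520, $r5:11, $r6:6, $r7:15}

$r0=0 $r1=8 $r2=11 $r3=0 $r4=65520 $r5=11 $r6=6 $r7=15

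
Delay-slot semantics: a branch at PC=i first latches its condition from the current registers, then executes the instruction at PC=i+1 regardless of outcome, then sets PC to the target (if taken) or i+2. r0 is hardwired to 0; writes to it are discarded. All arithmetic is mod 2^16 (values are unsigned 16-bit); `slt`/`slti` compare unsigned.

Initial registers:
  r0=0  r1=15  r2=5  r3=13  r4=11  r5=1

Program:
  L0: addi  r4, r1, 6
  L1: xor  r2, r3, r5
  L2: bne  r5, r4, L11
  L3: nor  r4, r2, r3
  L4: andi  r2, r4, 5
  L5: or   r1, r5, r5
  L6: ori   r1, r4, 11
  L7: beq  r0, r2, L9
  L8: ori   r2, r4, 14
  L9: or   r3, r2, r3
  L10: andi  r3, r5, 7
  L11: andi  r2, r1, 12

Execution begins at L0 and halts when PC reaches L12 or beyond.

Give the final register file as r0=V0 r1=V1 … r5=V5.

r0=0 r1=15 r2=12 r3=13 r4=65522 r5=1

  step pc=0: addi  r4, r1, 6  regs=(0,15,5,13,21,1)
  step pc=1: xor  r2, r3, r5  regs=(0,15,12,13,21,1)
  step pc=2: bne  r5, r4, L11  cond=T  regs=(0,15,12,13,21,1)
  step pc=3: nor  r4, r2, r3  regs=(0,15,12,13,65522,1)
  step pc=11: andi  r2, r1, 12  regs=(0,15,12,13,65522,1)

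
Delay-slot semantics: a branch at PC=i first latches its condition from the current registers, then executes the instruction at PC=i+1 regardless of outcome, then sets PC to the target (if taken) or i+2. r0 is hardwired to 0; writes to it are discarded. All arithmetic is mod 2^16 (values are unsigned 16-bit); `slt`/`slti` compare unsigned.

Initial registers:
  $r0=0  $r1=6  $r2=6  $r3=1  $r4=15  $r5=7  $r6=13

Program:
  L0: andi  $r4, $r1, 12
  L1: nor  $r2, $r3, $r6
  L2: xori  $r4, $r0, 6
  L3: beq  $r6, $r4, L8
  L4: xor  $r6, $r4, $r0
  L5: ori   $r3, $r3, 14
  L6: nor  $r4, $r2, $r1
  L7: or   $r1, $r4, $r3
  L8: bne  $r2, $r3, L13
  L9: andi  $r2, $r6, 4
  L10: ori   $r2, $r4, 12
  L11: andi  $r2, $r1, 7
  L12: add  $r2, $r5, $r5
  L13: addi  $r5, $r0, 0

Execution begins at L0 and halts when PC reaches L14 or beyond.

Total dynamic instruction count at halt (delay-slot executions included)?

11

#0 andi  $r4, $r1, 12 ; 0/6/6/1/4/7/13
#1 nor  $r2, $r3, $r6 ; 0/6/65522/1/4/7/13
#2 xori  $r4, $r0, 6 ; 0/6/65522/1/6/7/13
#3 beq  $r6, $r4, L8 ; 0/6/65522/1/6/7/13 ; →fallthru
#4 xor  $r6, $r4, $r0 ; 0/6/65522/1/6/7/6
#5 ori   $r3, $r3, 14 ; 0/6/65522/15/6/7/6
#6 nor  $r4, $r2, $r1 ; 0/6/65522/15/9/7/6
#7 or   $r1, $r4, $r3 ; 0/15/65522/15/9/7/6
#8 bne  $r2, $r3, L13 ; 0/15/65522/15/9/7/6 ; →target
#9 andi  $r2, $r6, 4 ; 0/15/4/15/9/7/6
#13 addi  $r5, $r0, 0 ; 0/15/4/15/9/0/6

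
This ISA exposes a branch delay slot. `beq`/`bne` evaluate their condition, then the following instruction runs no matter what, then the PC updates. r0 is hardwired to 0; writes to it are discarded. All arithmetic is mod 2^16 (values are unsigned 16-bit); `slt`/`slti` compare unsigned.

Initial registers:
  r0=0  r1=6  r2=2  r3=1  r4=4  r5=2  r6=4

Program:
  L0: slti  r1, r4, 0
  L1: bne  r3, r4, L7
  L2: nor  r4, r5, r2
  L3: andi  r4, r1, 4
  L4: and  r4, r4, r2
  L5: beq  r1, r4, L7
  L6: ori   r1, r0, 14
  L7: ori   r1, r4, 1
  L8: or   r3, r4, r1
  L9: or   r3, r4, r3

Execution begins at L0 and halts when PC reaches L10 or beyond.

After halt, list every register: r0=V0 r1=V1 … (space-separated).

  step pc=0: slti  r1, r4, 0  regs=(0,0,2,1,4,2,4)
  step pc=1: bne  r3, r4, L7  cond=T  regs=(0,0,2,1,4,2,4)
  step pc=2: nor  r4, r5, r2  regs=(0,0,2,1,65533,2,4)
  step pc=7: ori   r1, r4, 1  regs=(0,65533,2,1,65533,2,4)
  step pc=8: or   r3, r4, r1  regs=(0,65533,2,65533,65533,2,4)
  step pc=9: or   r3, r4, r3  regs=(0,65533,2,65533,65533,2,4)

r0=0 r1=65533 r2=2 r3=65533 r4=65533 r5=2 r6=4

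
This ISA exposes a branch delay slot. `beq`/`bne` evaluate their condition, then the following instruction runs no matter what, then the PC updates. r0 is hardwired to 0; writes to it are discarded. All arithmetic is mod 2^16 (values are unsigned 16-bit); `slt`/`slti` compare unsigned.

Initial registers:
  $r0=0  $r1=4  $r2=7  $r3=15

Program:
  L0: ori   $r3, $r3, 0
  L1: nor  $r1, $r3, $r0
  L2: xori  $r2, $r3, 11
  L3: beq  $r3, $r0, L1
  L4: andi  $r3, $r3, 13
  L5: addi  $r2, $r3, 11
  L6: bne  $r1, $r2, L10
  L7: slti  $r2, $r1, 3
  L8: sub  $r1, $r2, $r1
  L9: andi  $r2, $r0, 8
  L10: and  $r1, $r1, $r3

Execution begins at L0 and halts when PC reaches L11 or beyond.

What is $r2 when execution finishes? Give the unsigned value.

#0 ori   $r3, $r3, 0 ; 0/4/7/15
#1 nor  $r1, $r3, $r0 ; 0/65520/7/15
#2 xori  $r2, $r3, 11 ; 0/65520/4/15
#3 beq  $r3, $r0, L1 ; 0/65520/4/15 ; →fallthru
#4 andi  $r3, $r3, 13 ; 0/65520/4/13
#5 addi  $r2, $r3, 11 ; 0/65520/24/13
#6 bne  $r1, $r2, L10 ; 0/65520/24/13 ; →target
#7 slti  $r2, $r1, 3 ; 0/65520/0/13
#10 and  $r1, $r1, $r3 ; 0/0/0/13

0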